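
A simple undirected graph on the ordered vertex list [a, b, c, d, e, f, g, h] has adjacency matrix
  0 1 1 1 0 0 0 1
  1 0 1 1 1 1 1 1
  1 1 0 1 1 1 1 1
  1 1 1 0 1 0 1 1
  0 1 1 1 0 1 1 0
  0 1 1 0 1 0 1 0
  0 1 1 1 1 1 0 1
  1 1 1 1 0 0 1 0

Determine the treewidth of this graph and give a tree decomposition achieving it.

Treewidth 4.
Bags: B1 = {b, c, d, e, g}  B2 = {b, c, d, g, h}  B3 = {b, c, e, f, g}  B4 = {a, b, c, d, h}
Tree: B1–B2, B1–B3, B2–B4

Every bag has size at most 5, so the width is 5 − 1 = 4 and tw(G) ≤ 4. For the lower bound, the 5 vertices {b, c, d, e, g} are pairwise adjacent, and any tree decomposition puts a clique entirely inside one bag — forcing width ≥ 4. Therefore the treewidth is 4.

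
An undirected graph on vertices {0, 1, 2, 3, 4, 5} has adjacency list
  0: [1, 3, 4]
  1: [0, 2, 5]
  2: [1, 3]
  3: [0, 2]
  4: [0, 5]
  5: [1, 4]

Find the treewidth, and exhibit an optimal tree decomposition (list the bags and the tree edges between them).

Treewidth 2.
Bags: B1 = {1, 2, 3}  B2 = {0, 1, 3}  B3 = {0, 1, 5}  B4 = {0, 4, 5}
Tree: B1–B2, B2–B3, B3–B4

Every bag has size at most 3, so the width is 3 − 1 = 2 and tw(G) ≤ 2. For the lower bound, G contains the cycle 2–3–0–1–2, so G is not a forest; only forests have treewidth ≤ 1, hence tw(G) ≥ 2. The upper and lower bounds meet at 2, so that is the treewidth.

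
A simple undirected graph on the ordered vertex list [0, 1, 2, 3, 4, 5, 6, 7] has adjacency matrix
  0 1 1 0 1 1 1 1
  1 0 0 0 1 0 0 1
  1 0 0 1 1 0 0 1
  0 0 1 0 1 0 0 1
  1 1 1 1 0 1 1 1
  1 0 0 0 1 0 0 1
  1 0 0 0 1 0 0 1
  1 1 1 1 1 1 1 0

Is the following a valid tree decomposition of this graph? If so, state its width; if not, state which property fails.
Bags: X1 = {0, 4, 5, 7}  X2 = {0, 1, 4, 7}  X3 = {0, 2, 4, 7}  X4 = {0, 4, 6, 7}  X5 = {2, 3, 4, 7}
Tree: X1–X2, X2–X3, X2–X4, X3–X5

Yes; width 3.

Vertex coverage: the bags together contain {0, 1, 2, 3, 4, 5, 6, 7}, the full vertex set. Edge coverage: each edge of G has both endpoints in at least one bag. Running intersection: for every vertex, the bags containing it form a connected subtree. All three properties hold, so this is a valid tree decomposition of width max|bag| − 1 = 3, and hence tw(G) ≤ 3.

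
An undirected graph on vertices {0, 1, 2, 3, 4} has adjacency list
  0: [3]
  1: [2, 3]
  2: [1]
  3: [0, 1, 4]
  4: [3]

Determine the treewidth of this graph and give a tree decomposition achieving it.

The largest bag has 2 vertices, giving width 1; this decomposition certifies tw(G) ≤ 1. Any graph with an edge has treewidth ≥ 1, and G has the edge 2–1. Combining the bounds, tw(G) = 1.

Treewidth 1.
One such decomposition:
Bags: B1 = {1, 2}  B2 = {1, 3}  B3 = {3, 4}  B4 = {0, 3}
Tree: B1–B2, B2–B3, B2–B4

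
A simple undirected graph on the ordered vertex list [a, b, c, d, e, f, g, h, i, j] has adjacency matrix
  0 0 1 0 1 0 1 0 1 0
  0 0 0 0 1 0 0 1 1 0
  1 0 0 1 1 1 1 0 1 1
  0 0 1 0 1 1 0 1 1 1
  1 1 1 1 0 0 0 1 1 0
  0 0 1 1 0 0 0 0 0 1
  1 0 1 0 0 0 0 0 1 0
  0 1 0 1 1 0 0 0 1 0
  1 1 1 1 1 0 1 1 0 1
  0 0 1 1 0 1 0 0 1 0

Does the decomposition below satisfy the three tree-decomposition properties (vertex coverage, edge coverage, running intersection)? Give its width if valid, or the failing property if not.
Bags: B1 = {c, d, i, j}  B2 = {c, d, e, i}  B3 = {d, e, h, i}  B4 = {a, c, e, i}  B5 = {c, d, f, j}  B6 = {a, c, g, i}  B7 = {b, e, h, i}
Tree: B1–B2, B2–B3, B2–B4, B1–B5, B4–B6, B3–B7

Every vertex of G appears in some bag (union = {a, b, c, d, e, f, g, h, i, j}); every edge is covered by a bag; and for each vertex v the set of bags containing v is connected in the bag tree. The decomposition is therefore valid. The largest bag has 4 vertices, so the width is 3.

Yes; width 3.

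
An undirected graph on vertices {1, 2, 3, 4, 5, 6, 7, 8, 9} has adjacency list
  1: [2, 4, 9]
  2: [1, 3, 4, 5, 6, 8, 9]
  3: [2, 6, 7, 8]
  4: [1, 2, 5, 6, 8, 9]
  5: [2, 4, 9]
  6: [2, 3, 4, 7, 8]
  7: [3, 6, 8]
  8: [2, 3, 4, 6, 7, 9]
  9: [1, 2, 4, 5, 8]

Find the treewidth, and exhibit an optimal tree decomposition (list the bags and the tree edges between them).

Treewidth 3.
One optimal decomposition is:
Bags: B1 = {2, 4, 8, 9}  B2 = {2, 4, 6, 8}  B3 = {2, 4, 5, 9}  B4 = {1, 2, 4, 9}  B5 = {2, 3, 6, 8}  B6 = {3, 6, 7, 8}
Tree: B1–B2, B1–B3, B3–B4, B2–B5, B5–B6

Each bag holds 4 vertices, so the decomposition has width 3, which upper-bounds the treewidth. For the lower bound, the 4 vertices {2, 3, 6, 8} are pairwise adjacent, and any tree decomposition puts a clique entirely inside one bag — forcing width ≥ 3. The upper and lower bounds meet at 3, so that is the treewidth.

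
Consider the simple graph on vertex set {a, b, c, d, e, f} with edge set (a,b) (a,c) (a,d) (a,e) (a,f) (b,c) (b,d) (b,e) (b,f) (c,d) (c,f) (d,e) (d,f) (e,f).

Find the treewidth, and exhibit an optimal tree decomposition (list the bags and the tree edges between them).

Treewidth 4.
One such decomposition:
Bags: B1 = {a, b, d, e, f}  B2 = {a, b, c, d, f}
Tree: B1–B2

Every bag has size at most 5, so the width is 5 − 1 = 4 and tw(G) ≤ 4. For the lower bound, the 5 vertices {a, b, d, e, f} are pairwise adjacent, and any tree decomposition puts a clique entirely inside one bag — forcing width ≥ 4. Hence tw(G) = 4 exactly.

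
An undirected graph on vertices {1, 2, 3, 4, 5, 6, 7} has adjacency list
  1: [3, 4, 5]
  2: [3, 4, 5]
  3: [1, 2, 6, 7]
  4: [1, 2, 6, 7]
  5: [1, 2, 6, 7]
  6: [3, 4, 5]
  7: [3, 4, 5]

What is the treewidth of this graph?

A width-3 tree decomposition is:
Bags: B1 = {1, 3, 4, 5}  B2 = {3, 4, 5, 7}  B3 = {2, 3, 4, 5}  B4 = {3, 4, 5, 6}
Tree: B1–B2, B2–B3, B3–B4
Each bag holds 4 vertices, so the decomposition has width 3, which upper-bounds the treewidth. For the lower bound: the 4 vertex sets {1,4}, {3,7}, {5}, {2} are disjoint, each induces a connected subgraph, and every pair is joined by at least one edge of G. Contracting each set to a single vertex therefore yields K_{4} as a minor, and since treewidth is minor-monotone, tw(G) ≥ tw(K_{4}) = 3. Therefore the treewidth is 3.

3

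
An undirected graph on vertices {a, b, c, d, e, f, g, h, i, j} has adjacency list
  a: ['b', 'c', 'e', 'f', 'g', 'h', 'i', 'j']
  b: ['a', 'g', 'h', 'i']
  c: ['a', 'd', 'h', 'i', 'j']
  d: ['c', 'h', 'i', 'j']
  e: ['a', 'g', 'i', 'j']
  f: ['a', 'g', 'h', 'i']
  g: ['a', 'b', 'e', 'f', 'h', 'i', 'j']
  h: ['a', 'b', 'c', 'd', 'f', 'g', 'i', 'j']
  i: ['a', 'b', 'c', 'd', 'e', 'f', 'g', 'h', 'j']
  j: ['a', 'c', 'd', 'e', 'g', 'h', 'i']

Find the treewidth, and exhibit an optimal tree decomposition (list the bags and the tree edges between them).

Each bag holds 5 vertices, so the decomposition has width 4, which upper-bounds the treewidth. Conversely, {a, e, g, i, j} is a clique of size 5, and the vertices of any clique must share a bag in every tree decomposition; so some bag has ≥ 5 vertices and tw(G) ≥ 4. Therefore the treewidth is 4.

Treewidth 4.
One optimal decomposition is:
Bags: B1 = {a, c, h, i, j}  B2 = {a, g, h, i, j}  B3 = {a, e, g, i, j}  B4 = {a, f, g, h, i}  B5 = {a, b, g, h, i}  B6 = {c, d, h, i, j}
Tree: B1–B2, B2–B3, B2–B4, B4–B5, B1–B6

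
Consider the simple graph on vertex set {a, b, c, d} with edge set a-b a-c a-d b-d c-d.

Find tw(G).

2

A width-2 tree decomposition is:
Bags: B1 = {a, c, d}  B2 = {a, b, d}
Tree: B1–B2
The largest bag has 3 vertices, giving width 2; this decomposition certifies tw(G) ≤ 2. Conversely, {a, c, d} is a clique of size 3, and the vertices of any clique must share a bag in every tree decomposition; so some bag has ≥ 3 vertices and tw(G) ≥ 2. The upper and lower bounds meet at 2, so that is the treewidth.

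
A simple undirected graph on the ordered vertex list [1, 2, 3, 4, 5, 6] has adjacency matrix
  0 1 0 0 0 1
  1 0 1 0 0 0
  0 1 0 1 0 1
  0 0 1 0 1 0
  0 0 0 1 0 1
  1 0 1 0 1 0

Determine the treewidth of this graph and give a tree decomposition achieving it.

Each bag holds 3 vertices, so the decomposition has width 2, which upper-bounds the treewidth. Since 2–1–6–3–2 is a cycle in G, G is not acyclic. Forests are exactly the graphs of treewidth ≤ 1, so tw(G) ≥ 2. Hence tw(G) = 2 exactly.

Treewidth 2.
One optimal decomposition is:
Bags: B1 = {1, 2, 3}  B2 = {1, 3, 6}  B3 = {3, 4, 6}  B4 = {4, 5, 6}
Tree: B1–B2, B2–B3, B3–B4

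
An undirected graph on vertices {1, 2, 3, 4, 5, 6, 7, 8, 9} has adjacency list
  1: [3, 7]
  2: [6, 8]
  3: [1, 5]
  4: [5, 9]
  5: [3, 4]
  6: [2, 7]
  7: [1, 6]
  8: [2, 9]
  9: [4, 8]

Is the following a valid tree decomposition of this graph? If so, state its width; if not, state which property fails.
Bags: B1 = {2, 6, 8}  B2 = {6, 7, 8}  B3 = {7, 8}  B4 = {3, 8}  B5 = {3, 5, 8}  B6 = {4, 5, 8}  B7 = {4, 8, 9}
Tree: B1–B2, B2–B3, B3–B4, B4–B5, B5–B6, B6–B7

A tree decomposition must satisfy three properties: every vertex lies in some bag; for every edge, both endpoints lie together in some bag; and for every vertex, the bags containing it form a connected subtree. Here vertex 1 appears in no bag, so the decomposition is invalid.

No — vertex 1 appears in no bag.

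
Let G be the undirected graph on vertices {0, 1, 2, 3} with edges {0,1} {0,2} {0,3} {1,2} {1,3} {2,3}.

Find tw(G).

A width-3 tree decomposition is:
Bags: B1 = {0, 1, 2, 3}
Tree: (single bag)
A single bag containing all 4 vertices is trivially a valid decomposition of width 3. Conversely, {0, 1, 2, 3} is a clique of size 4, and the vertices of any clique must share a bag in every tree decomposition; so some bag has ≥ 4 vertices and tw(G) ≥ 3. Hence tw(G) = 3 exactly.

3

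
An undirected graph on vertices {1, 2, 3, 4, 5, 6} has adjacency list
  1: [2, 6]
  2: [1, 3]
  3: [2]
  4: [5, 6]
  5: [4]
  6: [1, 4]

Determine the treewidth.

1

A width-1 tree decomposition is:
Bags: B1 = {2, 3}  B2 = {1, 2}  B3 = {1, 6}  B4 = {4, 6}  B5 = {4, 5}
Tree: B1–B2, B2–B3, B3–B4, B4–B5
Every bag has size at most 2, so the width is 2 − 1 = 1 and tw(G) ≤ 1. Any graph with an edge has treewidth ≥ 1, and G has the edge 3–2. Hence tw(G) = 1 exactly.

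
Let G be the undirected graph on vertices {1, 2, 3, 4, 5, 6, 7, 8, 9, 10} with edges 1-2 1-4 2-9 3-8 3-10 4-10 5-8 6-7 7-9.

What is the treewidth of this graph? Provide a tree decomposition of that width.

The largest bag has 2 vertices, giving width 1; this decomposition certifies tw(G) ≤ 1. G has an edge, so its treewidth is at least 1. Hence tw(G) = 1 exactly.

Treewidth 1.
One optimal decomposition is:
Bags: B1 = {5, 8}  B2 = {3, 8}  B3 = {3, 10}  B4 = {4, 10}  B5 = {1, 4}  B6 = {1, 2}  B7 = {2, 9}  B8 = {7, 9}  B9 = {6, 7}
Tree: B1–B2, B2–B3, B3–B4, B4–B5, B5–B6, B6–B7, B7–B8, B8–B9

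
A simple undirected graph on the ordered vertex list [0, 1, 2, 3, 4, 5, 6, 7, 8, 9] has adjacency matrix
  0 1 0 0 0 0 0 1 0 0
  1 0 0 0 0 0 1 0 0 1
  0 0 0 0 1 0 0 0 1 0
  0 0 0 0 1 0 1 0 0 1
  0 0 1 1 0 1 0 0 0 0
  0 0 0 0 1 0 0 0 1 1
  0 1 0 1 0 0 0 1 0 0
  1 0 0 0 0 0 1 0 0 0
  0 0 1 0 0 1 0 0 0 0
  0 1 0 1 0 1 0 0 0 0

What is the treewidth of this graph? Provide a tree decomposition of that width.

Treewidth 2.
Bags: B1 = {2, 5, 8}  B2 = {2, 4, 5}  B3 = {4, 5, 9}  B4 = {3, 4, 9}  B5 = {1, 3, 9}  B6 = {1, 3, 6}  B7 = {0, 1, 6}  B8 = {0, 6, 7}
Tree: B1–B2, B2–B3, B3–B4, B4–B5, B5–B6, B6–B7, B7–B8

Each bag holds 3 vertices, so the decomposition has width 2, which upper-bounds the treewidth. For the lower bound, G contains the cycle 8–2–4–5–8, so G is not a forest; only forests have treewidth ≤ 1, hence tw(G) ≥ 2. Combining the bounds, tw(G) = 2.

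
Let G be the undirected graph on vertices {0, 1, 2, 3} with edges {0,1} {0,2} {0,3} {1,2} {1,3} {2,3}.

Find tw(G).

3

A width-3 tree decomposition is:
Bags: B1 = {0, 1, 2, 3}
Tree: (single bag)
With just one bag of size 4, the width is 4 − 1 = 3, so tw(G) ≤ 3. On the other hand G contains the 4-clique {0, 1, 2, 3}. A clique must lie in a single bag of any decomposition, so no decomposition can have width below 3. Hence tw(G) = 3 exactly.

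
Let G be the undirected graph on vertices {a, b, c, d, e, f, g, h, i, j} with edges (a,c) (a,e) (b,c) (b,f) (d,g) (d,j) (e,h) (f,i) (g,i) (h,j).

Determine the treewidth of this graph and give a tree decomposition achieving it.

Every bag has size at most 3, so the width is 3 − 1 = 2 and tw(G) ≤ 2. Since g–i–f–b–c–a–e–h–j–d–g is a cycle in G, G is not acyclic. Forests are exactly the graphs of treewidth ≤ 1, so tw(G) ≥ 2. Combining the bounds, tw(G) = 2.

Treewidth 2.
Bags: B1 = {f, g, i}  B2 = {b, f, g}  B3 = {b, c, g}  B4 = {a, c, g}  B5 = {a, e, g}  B6 = {e, g, h}  B7 = {g, h, j}  B8 = {d, g, j}
Tree: B1–B2, B2–B3, B3–B4, B4–B5, B5–B6, B6–B7, B7–B8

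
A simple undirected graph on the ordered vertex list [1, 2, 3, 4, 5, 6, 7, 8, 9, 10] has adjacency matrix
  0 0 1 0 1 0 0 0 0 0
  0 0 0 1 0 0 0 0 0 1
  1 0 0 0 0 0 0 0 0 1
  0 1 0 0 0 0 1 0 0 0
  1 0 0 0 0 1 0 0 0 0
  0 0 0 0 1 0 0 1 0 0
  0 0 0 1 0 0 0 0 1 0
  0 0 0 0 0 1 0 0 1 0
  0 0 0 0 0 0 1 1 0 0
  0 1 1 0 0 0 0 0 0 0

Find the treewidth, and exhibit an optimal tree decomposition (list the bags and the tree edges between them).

Treewidth 2.
One optimal decomposition is:
Bags: B1 = {1, 3, 10}  B2 = {1, 2, 10}  B3 = {1, 2, 4}  B4 = {1, 4, 7}  B5 = {1, 7, 9}  B6 = {1, 8, 9}  B7 = {1, 6, 8}  B8 = {1, 5, 6}
Tree: B1–B2, B2–B3, B3–B4, B4–B5, B5–B6, B6–B7, B7–B8

The largest bag has 3 vertices, giving width 2; this decomposition certifies tw(G) ≤ 2. For the lower bound, G contains the cycle 1–3–10–2–4–7–9–8–6–5–1, so G is not a forest; only forests have treewidth ≤ 1, hence tw(G) ≥ 2. Therefore the treewidth is 2.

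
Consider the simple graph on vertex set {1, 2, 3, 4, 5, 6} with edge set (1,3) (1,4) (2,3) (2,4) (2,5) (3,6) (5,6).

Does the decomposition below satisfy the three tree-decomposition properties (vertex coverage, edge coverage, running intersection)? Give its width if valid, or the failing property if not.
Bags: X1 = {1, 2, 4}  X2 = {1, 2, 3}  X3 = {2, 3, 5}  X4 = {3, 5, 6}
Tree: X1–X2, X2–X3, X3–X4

Vertex coverage: the bags together contain {1, 2, 3, 4, 5, 6}, the full vertex set. Edge coverage: each edge of G has both endpoints in at least one bag. Running intersection: for every vertex, the bags containing it form a connected subtree. All three properties hold, so this is a valid tree decomposition of width max|bag| − 1 = 2, and hence tw(G) ≤ 2.

Yes; width 2.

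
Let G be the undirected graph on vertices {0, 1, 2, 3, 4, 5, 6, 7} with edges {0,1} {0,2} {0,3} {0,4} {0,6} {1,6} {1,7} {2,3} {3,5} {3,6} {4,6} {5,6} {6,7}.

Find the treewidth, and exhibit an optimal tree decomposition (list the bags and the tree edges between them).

The largest bag has 3 vertices, giving width 2; this decomposition certifies tw(G) ≤ 2. Conversely, {0, 2, 3} is a clique of size 3, and the vertices of any clique must share a bag in every tree decomposition; so some bag has ≥ 3 vertices and tw(G) ≥ 2. Hence tw(G) = 2 exactly.

Treewidth 2.
One optimal decomposition is:
Bags: B1 = {3, 5, 6}  B2 = {0, 3, 6}  B3 = {0, 1, 6}  B4 = {0, 2, 3}  B5 = {1, 6, 7}  B6 = {0, 4, 6}
Tree: B1–B2, B2–B3, B2–B4, B3–B5, B2–B6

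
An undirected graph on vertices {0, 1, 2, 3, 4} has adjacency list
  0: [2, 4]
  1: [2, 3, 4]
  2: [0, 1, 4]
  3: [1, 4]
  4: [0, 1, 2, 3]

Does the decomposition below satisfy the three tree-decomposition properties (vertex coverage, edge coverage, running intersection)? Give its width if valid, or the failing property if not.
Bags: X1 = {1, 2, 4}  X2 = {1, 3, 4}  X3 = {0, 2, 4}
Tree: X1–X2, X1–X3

Yes; width 2.

Vertex coverage: the bags together contain {0, 1, 2, 3, 4}, the full vertex set. Edge coverage: each edge of G has both endpoints in at least one bag. Running intersection: for every vertex, the bags containing it form a connected subtree. All three properties hold, so this is a valid tree decomposition of width max|bag| − 1 = 2, and hence tw(G) ≤ 2.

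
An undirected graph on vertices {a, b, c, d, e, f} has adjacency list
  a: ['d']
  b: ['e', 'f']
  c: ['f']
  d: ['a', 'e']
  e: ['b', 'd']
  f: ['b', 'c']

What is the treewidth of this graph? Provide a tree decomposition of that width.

Each bag holds 2 vertices, so the decomposition has width 1, which upper-bounds the treewidth. Any graph with an edge has treewidth ≥ 1, and G has the edge a–d. Hence tw(G) = 1 exactly.

Treewidth 1.
One optimal decomposition is:
Bags: B1 = {a, d}  B2 = {d, e}  B3 = {b, e}  B4 = {b, f}  B5 = {c, f}
Tree: B1–B2, B2–B3, B3–B4, B4–B5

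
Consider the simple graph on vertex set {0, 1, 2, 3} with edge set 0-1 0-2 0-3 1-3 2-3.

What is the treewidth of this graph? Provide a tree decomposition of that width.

Treewidth 2.
One such decomposition:
Bags: B1 = {0, 1, 3}  B2 = {0, 2, 3}
Tree: B1–B2

Each bag holds 3 vertices, so the decomposition has width 2, which upper-bounds the treewidth. For the lower bound, the 3 vertices {0, 1, 3} are pairwise adjacent, and any tree decomposition puts a clique entirely inside one bag — forcing width ≥ 2. Combining the bounds, tw(G) = 2.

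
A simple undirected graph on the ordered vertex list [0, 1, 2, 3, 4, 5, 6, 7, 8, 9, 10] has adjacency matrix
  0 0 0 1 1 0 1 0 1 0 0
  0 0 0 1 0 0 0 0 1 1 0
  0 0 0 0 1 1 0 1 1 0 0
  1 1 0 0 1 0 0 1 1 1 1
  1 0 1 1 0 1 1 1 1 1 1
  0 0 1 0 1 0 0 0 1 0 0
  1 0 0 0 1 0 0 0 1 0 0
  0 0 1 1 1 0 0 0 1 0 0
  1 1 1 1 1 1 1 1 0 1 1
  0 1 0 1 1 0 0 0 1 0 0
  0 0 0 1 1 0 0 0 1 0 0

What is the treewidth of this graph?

3

A width-3 tree decomposition is:
Bags: B1 = {2, 4, 7, 8}  B2 = {2, 4, 5, 8}  B3 = {3, 4, 7, 8}  B4 = {0, 3, 4, 8}  B5 = {3, 4, 8, 9}  B6 = {1, 3, 8, 9}  B7 = {3, 4, 8, 10}  B8 = {0, 4, 6, 8}
Tree: B1–B2, B1–B3, B3–B4, B4–B5, B5–B6, B5–B7, B4–B8
The largest bag has 4 vertices, giving width 3; this decomposition certifies tw(G) ≤ 3. For the lower bound, the 4 vertices {1, 3, 8, 9} are pairwise adjacent, and any tree decomposition puts a clique entirely inside one bag — forcing width ≥ 3. Hence tw(G) = 3 exactly.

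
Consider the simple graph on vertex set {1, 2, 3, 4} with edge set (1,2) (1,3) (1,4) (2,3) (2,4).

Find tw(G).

2

A width-2 tree decomposition is:
Bags: B1 = {1, 2, 4}  B2 = {1, 2, 3}
Tree: B1–B2
Every bag has size at most 3, so the width is 3 − 1 = 2 and tw(G) ≤ 2. Conversely, {1, 2, 3} is a clique of size 3, and the vertices of any clique must share a bag in every tree decomposition; so some bag has ≥ 3 vertices and tw(G) ≥ 2. Combining the bounds, tw(G) = 2.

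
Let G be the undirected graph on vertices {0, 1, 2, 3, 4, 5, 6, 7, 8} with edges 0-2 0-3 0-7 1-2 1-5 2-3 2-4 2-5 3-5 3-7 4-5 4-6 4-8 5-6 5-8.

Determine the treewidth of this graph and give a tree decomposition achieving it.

Each bag holds 3 vertices, so the decomposition has width 2, which upper-bounds the treewidth. Conversely, {0, 2, 3} is a clique of size 3, and the vertices of any clique must share a bag in every tree decomposition; so some bag has ≥ 3 vertices and tw(G) ≥ 2. The upper and lower bounds meet at 2, so that is the treewidth.

Treewidth 2.
One such decomposition:
Bags: B1 = {0, 3, 7}  B2 = {0, 2, 3}  B3 = {2, 3, 5}  B4 = {2, 4, 5}  B5 = {4, 5, 8}  B6 = {1, 2, 5}  B7 = {4, 5, 6}
Tree: B1–B2, B2–B3, B3–B4, B4–B5, B3–B6, B4–B7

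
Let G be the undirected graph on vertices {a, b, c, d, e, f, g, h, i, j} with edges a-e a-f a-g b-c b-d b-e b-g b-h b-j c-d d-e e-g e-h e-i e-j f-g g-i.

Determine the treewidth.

A width-2 tree decomposition is:
Bags: B1 = {b, e, h}  B2 = {b, d, e}  B3 = {b, e, g}  B4 = {a, e, g}  B5 = {a, f, g}  B6 = {b, e, j}  B7 = {b, c, d}  B8 = {e, g, i}
Tree: B1–B2, B1–B3, B3–B4, B4–B5, B1–B6, B2–B7, B3–B8
Each bag holds 3 vertices, so the decomposition has width 2, which upper-bounds the treewidth. Conversely, {a, e, g} is a clique of size 3, and the vertices of any clique must share a bag in every tree decomposition; so some bag has ≥ 3 vertices and tw(G) ≥ 2. The upper and lower bounds meet at 2, so that is the treewidth.

2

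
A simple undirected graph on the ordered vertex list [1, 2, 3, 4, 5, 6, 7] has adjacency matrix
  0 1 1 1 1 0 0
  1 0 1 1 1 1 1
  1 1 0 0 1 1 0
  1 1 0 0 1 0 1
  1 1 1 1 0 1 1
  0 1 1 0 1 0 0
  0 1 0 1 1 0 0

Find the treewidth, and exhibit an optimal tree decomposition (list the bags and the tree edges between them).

Treewidth 3.
One optimal decomposition is:
Bags: B1 = {2, 4, 5, 7}  B2 = {1, 2, 4, 5}  B3 = {1, 2, 3, 5}  B4 = {2, 3, 5, 6}
Tree: B1–B2, B2–B3, B3–B4

The largest bag has 4 vertices, giving width 3; this decomposition certifies tw(G) ≤ 3. On the other hand G contains the 4-clique {1, 2, 3, 5}. A clique must lie in a single bag of any decomposition, so no decomposition can have width below 3. Combining the bounds, tw(G) = 3.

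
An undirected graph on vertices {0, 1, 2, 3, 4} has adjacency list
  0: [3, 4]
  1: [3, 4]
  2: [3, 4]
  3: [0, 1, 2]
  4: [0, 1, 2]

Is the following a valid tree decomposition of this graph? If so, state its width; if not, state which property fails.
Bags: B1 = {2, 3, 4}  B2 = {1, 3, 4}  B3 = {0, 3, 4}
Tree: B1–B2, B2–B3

Vertex coverage: the bags together contain {0, 1, 2, 3, 4}, the full vertex set. Edge coverage: each edge of G has both endpoints in at least one bag. Running intersection: for every vertex, the bags containing it form a connected subtree. All three properties hold, so this is a valid tree decomposition of width max|bag| − 1 = 2, and hence tw(G) ≤ 2.

Yes; width 2.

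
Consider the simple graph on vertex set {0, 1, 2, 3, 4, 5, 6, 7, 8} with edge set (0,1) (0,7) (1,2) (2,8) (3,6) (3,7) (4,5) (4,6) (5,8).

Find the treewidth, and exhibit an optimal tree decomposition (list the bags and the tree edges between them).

Treewidth 2.
Bags: B1 = {4, 5, 6}  B2 = {3, 5, 6}  B3 = {3, 5, 7}  B4 = {0, 5, 7}  B5 = {0, 1, 5}  B6 = {1, 2, 5}  B7 = {2, 5, 8}
Tree: B1–B2, B2–B3, B3–B4, B4–B5, B5–B6, B6–B7

Every bag has size at most 3, so the width is 3 − 1 = 2 and tw(G) ≤ 2. The edges 5–4–6–3–7–0–1–2–8–5 form a cycle, so G is not a tree and its treewidth is at least 2. The upper and lower bounds meet at 2, so that is the treewidth.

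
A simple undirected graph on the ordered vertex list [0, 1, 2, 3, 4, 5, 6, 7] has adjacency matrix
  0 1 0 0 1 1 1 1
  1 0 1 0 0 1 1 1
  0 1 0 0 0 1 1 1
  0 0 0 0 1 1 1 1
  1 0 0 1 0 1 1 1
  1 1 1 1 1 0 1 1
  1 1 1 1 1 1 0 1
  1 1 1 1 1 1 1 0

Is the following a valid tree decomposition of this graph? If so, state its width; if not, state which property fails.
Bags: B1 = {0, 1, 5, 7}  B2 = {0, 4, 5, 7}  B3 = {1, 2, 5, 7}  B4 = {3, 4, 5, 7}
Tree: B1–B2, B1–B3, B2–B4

A tree decomposition must satisfy three properties: every vertex lies in some bag; for every edge, both endpoints lie together in some bag; and for every vertex, the bags containing it form a connected subtree. Here vertex 6 appears in no bag, so the decomposition is invalid.

No — vertex 6 appears in no bag.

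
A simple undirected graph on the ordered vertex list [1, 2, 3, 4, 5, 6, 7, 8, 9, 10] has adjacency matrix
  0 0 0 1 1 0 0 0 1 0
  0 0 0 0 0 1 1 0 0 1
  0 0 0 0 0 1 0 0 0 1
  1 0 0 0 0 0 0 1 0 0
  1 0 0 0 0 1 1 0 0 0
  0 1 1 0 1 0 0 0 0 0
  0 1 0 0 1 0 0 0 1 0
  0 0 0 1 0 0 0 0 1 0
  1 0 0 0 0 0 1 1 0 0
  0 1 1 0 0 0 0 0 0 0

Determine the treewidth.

A width-2 tree decomposition is:
Bags: B1 = {4, 8, 9}  B2 = {1, 4, 9}  B3 = {1, 7, 9}  B4 = {1, 5, 7}  B5 = {2, 5, 7}  B6 = {2, 5, 6}  B7 = {2, 6, 10}  B8 = {3, 6, 10}
Tree: B1–B2, B2–B3, B3–B4, B4–B5, B5–B6, B6–B7, B7–B8
Every bag has size at most 3, so the width is 3 − 1 = 2 and tw(G) ≤ 2. The edges 8–4–1–9–8 form a cycle, so G is not a tree and its treewidth is at least 2. The upper and lower bounds meet at 2, so that is the treewidth.

2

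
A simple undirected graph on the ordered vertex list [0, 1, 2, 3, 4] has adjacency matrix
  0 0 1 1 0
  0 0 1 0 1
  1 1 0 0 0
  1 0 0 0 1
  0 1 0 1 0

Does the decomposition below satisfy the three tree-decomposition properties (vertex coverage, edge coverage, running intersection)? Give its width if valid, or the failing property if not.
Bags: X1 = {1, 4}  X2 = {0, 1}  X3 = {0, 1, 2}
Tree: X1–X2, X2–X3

A tree decomposition must satisfy three properties: every vertex lies in some bag; for every edge, both endpoints lie together in some bag; and for every vertex, the bags containing it form a connected subtree. Here vertex 3 appears in no bag, so the decomposition is invalid.

No — vertex 3 appears in no bag.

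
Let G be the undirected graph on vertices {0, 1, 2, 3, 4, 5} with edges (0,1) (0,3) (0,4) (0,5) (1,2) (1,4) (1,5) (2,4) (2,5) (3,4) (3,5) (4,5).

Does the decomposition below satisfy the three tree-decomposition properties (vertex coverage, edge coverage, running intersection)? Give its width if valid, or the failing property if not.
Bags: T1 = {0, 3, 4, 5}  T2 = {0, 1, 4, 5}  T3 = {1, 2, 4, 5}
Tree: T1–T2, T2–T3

Yes; width 3.

Checking the three conditions: (i) the bags cover all of {0, 1, 2, 3, 4, 5}; (ii) for each edge, some bag contains both endpoints; (iii) the bags containing any fixed vertex form a subtree. All hold, so the decomposition is valid with width 4 − 1 = 3.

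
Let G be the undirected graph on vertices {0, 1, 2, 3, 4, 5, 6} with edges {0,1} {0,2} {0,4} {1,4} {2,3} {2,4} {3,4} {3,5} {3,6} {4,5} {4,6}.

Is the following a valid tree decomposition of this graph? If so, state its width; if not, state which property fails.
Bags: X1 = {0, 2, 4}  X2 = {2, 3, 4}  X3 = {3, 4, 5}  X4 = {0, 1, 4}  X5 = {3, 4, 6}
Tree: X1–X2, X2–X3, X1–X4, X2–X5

Vertex coverage: the bags together contain {0, 1, 2, 3, 4, 5, 6}, the full vertex set. Edge coverage: each edge of G has both endpoints in at least one bag. Running intersection: for every vertex, the bags containing it form a connected subtree. All three properties hold, so this is a valid tree decomposition of width max|bag| − 1 = 2, and hence tw(G) ≤ 2.

Yes; width 2.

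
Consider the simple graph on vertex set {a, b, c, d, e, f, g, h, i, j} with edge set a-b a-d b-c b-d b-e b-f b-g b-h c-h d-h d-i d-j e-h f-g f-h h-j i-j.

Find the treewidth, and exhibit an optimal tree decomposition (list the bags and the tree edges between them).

Each bag holds 3 vertices, so the decomposition has width 2, which upper-bounds the treewidth. On the other hand G contains the 3-clique {d, h, j}. A clique must lie in a single bag of any decomposition, so no decomposition can have width below 2. The upper and lower bounds meet at 2, so that is the treewidth.

Treewidth 2.
One such decomposition:
Bags: B1 = {d, h, j}  B2 = {b, d, h}  B3 = {b, c, h}  B4 = {b, f, h}  B5 = {b, f, g}  B6 = {a, b, d}  B7 = {d, i, j}  B8 = {b, e, h}
Tree: B1–B2, B2–B3, B2–B4, B4–B5, B2–B6, B1–B7, B3–B8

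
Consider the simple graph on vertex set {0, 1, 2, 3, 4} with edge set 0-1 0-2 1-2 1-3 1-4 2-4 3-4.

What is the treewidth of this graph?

2

A width-2 tree decomposition is:
Bags: B1 = {1, 3, 4}  B2 = {1, 2, 4}  B3 = {0, 1, 2}
Tree: B1–B2, B2–B3
Every bag has size at most 3, so the width is 3 − 1 = 2 and tw(G) ≤ 2. For the lower bound, the 3 vertices {0, 1, 2} are pairwise adjacent, and any tree decomposition puts a clique entirely inside one bag — forcing width ≥ 2. Hence tw(G) = 2 exactly.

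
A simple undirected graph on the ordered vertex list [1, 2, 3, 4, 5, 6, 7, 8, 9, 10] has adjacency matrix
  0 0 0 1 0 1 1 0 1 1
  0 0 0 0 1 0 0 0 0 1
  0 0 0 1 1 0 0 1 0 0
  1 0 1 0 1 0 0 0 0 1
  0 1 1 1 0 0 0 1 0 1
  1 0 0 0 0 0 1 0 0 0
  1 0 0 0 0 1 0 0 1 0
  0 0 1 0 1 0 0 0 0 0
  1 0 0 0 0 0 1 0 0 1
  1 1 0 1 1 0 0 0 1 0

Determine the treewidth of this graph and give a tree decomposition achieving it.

Treewidth 2.
One such decomposition:
Bags: B1 = {1, 9, 10}  B2 = {1, 4, 10}  B3 = {4, 5, 10}  B4 = {1, 7, 9}  B5 = {3, 4, 5}  B6 = {3, 5, 8}  B7 = {2, 5, 10}  B8 = {1, 6, 7}
Tree: B1–B2, B2–B3, B1–B4, B3–B5, B5–B6, B3–B7, B4–B8

The largest bag has 3 vertices, giving width 2; this decomposition certifies tw(G) ≤ 2. Conversely, {1, 9, 10} is a clique of size 3, and the vertices of any clique must share a bag in every tree decomposition; so some bag has ≥ 3 vertices and tw(G) ≥ 2. Combining the bounds, tw(G) = 2.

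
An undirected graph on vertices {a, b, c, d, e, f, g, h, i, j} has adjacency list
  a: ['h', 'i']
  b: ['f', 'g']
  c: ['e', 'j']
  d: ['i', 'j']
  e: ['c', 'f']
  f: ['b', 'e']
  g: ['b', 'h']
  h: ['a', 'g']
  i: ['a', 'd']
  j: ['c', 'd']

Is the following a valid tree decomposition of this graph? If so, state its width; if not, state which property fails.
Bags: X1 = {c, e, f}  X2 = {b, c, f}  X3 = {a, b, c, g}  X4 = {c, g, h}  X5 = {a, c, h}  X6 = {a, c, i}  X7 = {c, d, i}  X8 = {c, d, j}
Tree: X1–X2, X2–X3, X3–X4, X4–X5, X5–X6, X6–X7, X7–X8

A tree decomposition must satisfy three properties: every vertex lies in some bag; for every edge, both endpoints lie together in some bag; and for every vertex, the bags containing it form a connected subtree. Here bags containing vertex a are not connected in the tree, so the decomposition is invalid.

No — bags containing vertex a are not connected in the tree.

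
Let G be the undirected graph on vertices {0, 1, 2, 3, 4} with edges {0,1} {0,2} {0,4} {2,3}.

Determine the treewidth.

1

A width-1 tree decomposition is:
Bags: B1 = {0, 2}  B2 = {0, 1}  B3 = {2, 3}  B4 = {0, 4}
Tree: B1–B2, B1–B3, B2–B4
The largest bag has 2 vertices, giving width 1; this decomposition certifies tw(G) ≤ 1. G has an edge, so its treewidth is at least 1. Combining the bounds, tw(G) = 1.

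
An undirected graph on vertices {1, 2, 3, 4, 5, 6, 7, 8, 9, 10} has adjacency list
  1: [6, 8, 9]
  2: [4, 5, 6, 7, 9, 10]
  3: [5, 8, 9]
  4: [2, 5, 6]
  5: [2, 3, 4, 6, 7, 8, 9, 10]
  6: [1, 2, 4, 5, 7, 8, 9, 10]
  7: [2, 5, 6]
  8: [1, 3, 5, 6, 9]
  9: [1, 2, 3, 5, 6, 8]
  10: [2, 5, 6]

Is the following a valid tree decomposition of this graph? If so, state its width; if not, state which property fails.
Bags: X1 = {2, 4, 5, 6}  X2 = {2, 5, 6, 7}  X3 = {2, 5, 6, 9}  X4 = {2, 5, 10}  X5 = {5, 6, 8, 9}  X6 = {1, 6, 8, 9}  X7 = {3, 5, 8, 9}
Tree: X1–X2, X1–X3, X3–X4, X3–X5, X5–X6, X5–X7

A tree decomposition must satisfy three properties: every vertex lies in some bag; for every edge, both endpoints lie together in some bag; and for every vertex, the bags containing it form a connected subtree. Here edge (6,10) lies in no bag, so the decomposition is invalid.

No — edge (6,10) lies in no bag.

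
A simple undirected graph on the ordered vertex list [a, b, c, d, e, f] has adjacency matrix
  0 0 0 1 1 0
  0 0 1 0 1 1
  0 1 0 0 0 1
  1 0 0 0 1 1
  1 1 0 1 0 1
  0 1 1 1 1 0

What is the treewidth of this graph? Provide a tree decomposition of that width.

Every bag has size at most 3, so the width is 3 − 1 = 2 and tw(G) ≤ 2. On the other hand G contains the 3-clique {a, d, e}. A clique must lie in a single bag of any decomposition, so no decomposition can have width below 2. The upper and lower bounds meet at 2, so that is the treewidth.

Treewidth 2.
One optimal decomposition is:
Bags: B1 = {b, e, f}  B2 = {b, c, f}  B3 = {d, e, f}  B4 = {a, d, e}
Tree: B1–B2, B1–B3, B3–B4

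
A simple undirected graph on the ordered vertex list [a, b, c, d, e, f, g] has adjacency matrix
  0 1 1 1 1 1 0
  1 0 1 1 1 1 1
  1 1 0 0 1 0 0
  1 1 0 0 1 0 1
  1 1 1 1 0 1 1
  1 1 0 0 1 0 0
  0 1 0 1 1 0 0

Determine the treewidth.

3

A width-3 tree decomposition is:
Bags: B1 = {a, b, d, e}  B2 = {a, b, c, e}  B3 = {b, d, e, g}  B4 = {a, b, e, f}
Tree: B1–B2, B1–B3, B2–B4
Each bag holds 4 vertices, so the decomposition has width 3, which upper-bounds the treewidth. Conversely, {b, d, e, g} is a clique of size 4, and the vertices of any clique must share a bag in every tree decomposition; so some bag has ≥ 4 vertices and tw(G) ≥ 3. Therefore the treewidth is 3.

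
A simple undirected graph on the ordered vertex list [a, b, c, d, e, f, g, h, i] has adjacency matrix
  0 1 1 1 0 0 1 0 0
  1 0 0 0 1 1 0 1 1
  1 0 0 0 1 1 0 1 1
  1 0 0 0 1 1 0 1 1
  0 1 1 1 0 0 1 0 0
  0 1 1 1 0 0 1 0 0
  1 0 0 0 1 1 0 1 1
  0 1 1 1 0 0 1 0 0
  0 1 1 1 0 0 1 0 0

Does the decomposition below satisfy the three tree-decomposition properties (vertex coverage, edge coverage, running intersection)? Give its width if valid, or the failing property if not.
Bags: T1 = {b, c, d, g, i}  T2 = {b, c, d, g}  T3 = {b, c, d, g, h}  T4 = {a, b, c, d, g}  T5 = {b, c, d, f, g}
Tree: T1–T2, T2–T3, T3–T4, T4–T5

No — vertex e appears in no bag.

A tree decomposition must satisfy three properties: every vertex lies in some bag; for every edge, both endpoints lie together in some bag; and for every vertex, the bags containing it form a connected subtree. Here vertex e appears in no bag, so the decomposition is invalid.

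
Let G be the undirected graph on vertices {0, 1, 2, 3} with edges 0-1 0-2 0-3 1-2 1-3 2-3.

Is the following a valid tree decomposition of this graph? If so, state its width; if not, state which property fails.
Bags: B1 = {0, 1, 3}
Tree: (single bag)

No — vertex 2 appears in no bag.

A tree decomposition must satisfy three properties: every vertex lies in some bag; for every edge, both endpoints lie together in some bag; and for every vertex, the bags containing it form a connected subtree. Here vertex 2 appears in no bag, so the decomposition is invalid.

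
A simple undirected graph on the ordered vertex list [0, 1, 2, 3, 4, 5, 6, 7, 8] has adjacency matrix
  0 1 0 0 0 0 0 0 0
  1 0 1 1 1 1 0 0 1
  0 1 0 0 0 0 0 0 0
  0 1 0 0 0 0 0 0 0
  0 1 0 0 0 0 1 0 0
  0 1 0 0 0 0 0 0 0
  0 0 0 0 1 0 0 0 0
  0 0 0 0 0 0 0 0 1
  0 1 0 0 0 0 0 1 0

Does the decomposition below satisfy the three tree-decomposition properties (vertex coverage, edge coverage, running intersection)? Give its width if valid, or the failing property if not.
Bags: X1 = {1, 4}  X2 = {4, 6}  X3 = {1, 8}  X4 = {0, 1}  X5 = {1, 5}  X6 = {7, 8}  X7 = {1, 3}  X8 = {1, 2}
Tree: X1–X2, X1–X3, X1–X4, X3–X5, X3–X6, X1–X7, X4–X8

Vertex coverage: the bags together contain {0, 1, 2, 3, 4, 5, 6, 7, 8}, the full vertex set. Edge coverage: each edge of G has both endpoints in at least one bag. Running intersection: for every vertex, the bags containing it form a connected subtree. All three properties hold, so this is a valid tree decomposition of width max|bag| − 1 = 1, and hence tw(G) ≤ 1.

Yes; width 1.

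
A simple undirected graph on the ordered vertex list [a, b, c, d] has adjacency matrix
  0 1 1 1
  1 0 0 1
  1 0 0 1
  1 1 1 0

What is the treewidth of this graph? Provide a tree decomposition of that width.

Each bag holds 3 vertices, so the decomposition has width 2, which upper-bounds the treewidth. For the lower bound, the 3 vertices {a, c, d} are pairwise adjacent, and any tree decomposition puts a clique entirely inside one bag — forcing width ≥ 2. The upper and lower bounds meet at 2, so that is the treewidth.

Treewidth 2.
One optimal decomposition is:
Bags: B1 = {a, b, d}  B2 = {a, c, d}
Tree: B1–B2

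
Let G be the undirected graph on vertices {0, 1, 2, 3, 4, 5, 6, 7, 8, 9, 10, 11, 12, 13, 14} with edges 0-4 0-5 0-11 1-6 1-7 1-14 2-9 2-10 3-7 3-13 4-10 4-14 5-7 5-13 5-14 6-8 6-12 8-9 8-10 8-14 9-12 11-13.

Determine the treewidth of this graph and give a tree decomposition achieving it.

The largest bag has 4 vertices, giving width 3; this decomposition certifies tw(G) ≤ 3. For the lower bound: the 4 vertex sets {2,9,12}, {10}, {8}, {1,4,6,14} are disjoint, each induces a connected subgraph, and every pair is joined by at least one edge of G. Contracting each set to a single vertex therefore yields K_{4} as a minor, and since treewidth is minor-monotone, tw(G) ≥ tw(K_{4}) = 3. The upper and lower bounds meet at 3, so that is the treewidth.

Treewidth 3.
Bags: B1 = {2, 9, 10, 12}  B2 = {8, 9, 10, 12}  B3 = {6, 8, 10, 12}  B4 = {4, 6, 8, 10}  B5 = {4, 6, 8, 14}  B6 = {1, 4, 6, 14}  B7 = {0, 1, 4, 14}  B8 = {0, 1, 5, 14}  B9 = {0, 1, 5, 7}  B10 = {0, 5, 7, 11}  B11 = {5, 7, 11, 13}  B12 = {3, 7, 11, 13}
Tree: B1–B2, B2–B3, B3–B4, B4–B5, B5–B6, B6–B7, B7–B8, B8–B9, B9–B10, B10–B11, B11–B12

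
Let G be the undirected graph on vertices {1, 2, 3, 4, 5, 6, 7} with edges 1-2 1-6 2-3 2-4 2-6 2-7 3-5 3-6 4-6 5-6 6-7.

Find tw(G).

2

A width-2 tree decomposition is:
Bags: B1 = {1, 2, 6}  B2 = {2, 4, 6}  B3 = {2, 3, 6}  B4 = {2, 6, 7}  B5 = {3, 5, 6}
Tree: B1–B2, B1–B3, B3–B4, B3–B5
Each bag holds 3 vertices, so the decomposition has width 2, which upper-bounds the treewidth. On the other hand G contains the 3-clique {1, 2, 6}. A clique must lie in a single bag of any decomposition, so no decomposition can have width below 2. Combining the bounds, tw(G) = 2.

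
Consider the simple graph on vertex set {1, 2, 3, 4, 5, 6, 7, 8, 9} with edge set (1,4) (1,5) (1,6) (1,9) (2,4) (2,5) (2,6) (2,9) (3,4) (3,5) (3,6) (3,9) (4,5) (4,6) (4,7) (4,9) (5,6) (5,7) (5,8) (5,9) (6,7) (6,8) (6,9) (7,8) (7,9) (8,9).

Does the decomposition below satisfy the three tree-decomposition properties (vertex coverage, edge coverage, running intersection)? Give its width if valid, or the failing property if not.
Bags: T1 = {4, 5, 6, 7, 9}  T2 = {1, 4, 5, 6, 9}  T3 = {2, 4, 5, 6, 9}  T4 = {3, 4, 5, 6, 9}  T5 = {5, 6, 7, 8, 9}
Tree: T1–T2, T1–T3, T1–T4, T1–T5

Every vertex of G appears in some bag (union = {1, 2, 3, 4, 5, 6, 7, 8, 9}); every edge is covered by a bag; and for each vertex v the set of bags containing v is connected in the bag tree. The decomposition is therefore valid. The largest bag has 5 vertices, so the width is 4.

Yes; width 4.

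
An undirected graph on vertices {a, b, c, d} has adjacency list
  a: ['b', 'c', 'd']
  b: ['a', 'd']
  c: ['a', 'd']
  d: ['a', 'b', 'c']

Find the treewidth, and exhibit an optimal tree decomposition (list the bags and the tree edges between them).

Each bag holds 3 vertices, so the decomposition has width 2, which upper-bounds the treewidth. Conversely, {a, c, d} is a clique of size 3, and the vertices of any clique must share a bag in every tree decomposition; so some bag has ≥ 3 vertices and tw(G) ≥ 2. The upper and lower bounds meet at 2, so that is the treewidth.

Treewidth 2.
One optimal decomposition is:
Bags: B1 = {a, c, d}  B2 = {a, b, d}
Tree: B1–B2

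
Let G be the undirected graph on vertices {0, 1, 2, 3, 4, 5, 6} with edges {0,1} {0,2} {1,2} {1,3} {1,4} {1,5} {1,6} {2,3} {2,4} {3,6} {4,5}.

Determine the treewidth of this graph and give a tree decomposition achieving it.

Each bag holds 3 vertices, so the decomposition has width 2, which upper-bounds the treewidth. For the lower bound, the 3 vertices {0, 1, 2} are pairwise adjacent, and any tree decomposition puts a clique entirely inside one bag — forcing width ≥ 2. Therefore the treewidth is 2.

Treewidth 2.
One such decomposition:
Bags: B1 = {1, 2, 4}  B2 = {0, 1, 2}  B3 = {1, 2, 3}  B4 = {1, 4, 5}  B5 = {1, 3, 6}
Tree: B1–B2, B2–B3, B1–B4, B3–B5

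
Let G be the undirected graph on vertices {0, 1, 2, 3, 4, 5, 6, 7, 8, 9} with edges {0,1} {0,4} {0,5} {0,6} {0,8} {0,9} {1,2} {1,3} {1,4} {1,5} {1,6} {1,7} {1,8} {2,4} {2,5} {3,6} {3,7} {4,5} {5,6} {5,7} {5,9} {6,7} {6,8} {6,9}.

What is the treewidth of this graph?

3

A width-3 tree decomposition is:
Bags: B1 = {0, 1, 4, 5}  B2 = {0, 1, 5, 6}  B3 = {1, 5, 6, 7}  B4 = {0, 1, 6, 8}  B5 = {1, 2, 4, 5}  B6 = {1, 3, 6, 7}  B7 = {0, 5, 6, 9}
Tree: B1–B2, B2–B3, B2–B4, B1–B5, B3–B6, B2–B7
Each bag holds 4 vertices, so the decomposition has width 3, which upper-bounds the treewidth. Conversely, {0, 1, 6, 8} is a clique of size 4, and the vertices of any clique must share a bag in every tree decomposition; so some bag has ≥ 4 vertices and tw(G) ≥ 3. Hence tw(G) = 3 exactly.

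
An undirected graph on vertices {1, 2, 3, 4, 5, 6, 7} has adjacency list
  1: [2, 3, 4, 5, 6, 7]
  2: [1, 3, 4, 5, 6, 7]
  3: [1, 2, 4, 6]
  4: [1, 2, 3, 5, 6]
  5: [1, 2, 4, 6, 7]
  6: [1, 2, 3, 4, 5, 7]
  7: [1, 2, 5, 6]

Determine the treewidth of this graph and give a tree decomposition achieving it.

Treewidth 4.
Bags: B1 = {1, 2, 4, 5, 6}  B2 = {1, 2, 3, 4, 6}  B3 = {1, 2, 5, 6, 7}
Tree: B1–B2, B1–B3

The largest bag has 5 vertices, giving width 4; this decomposition certifies tw(G) ≤ 4. On the other hand G contains the 5-clique {1, 2, 3, 4, 6}. A clique must lie in a single bag of any decomposition, so no decomposition can have width below 4. Hence tw(G) = 4 exactly.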